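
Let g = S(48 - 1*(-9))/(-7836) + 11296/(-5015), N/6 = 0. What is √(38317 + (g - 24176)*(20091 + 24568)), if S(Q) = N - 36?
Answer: I*√40067182314717572310/192635 ≈ 32859.0*I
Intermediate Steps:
N = 0 (N = 6*0 = 0)
S(Q) = -36 (S(Q) = 0 - 36 = -36)
g = -7361243/3274795 (g = -36/(-7836) + 11296/(-5015) = -36*(-1/7836) + 11296*(-1/5015) = 3/653 - 11296/5015 = -7361243/3274795 ≈ -2.2478)
√(38317 + (g - 24176)*(20091 + 24568)) = √(38317 + (-7361243/3274795 - 24176)*(20091 + 24568)) = √(38317 - 79178805163/3274795*44659) = √(38317 - 208002721163201/192635) = √(-207995339967906/192635) = I*√40067182314717572310/192635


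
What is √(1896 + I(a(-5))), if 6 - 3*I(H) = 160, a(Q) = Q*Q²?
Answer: √16602/3 ≈ 42.950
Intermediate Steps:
a(Q) = Q³
I(H) = -154/3 (I(H) = 2 - ⅓*160 = 2 - 160/3 = -154/3)
√(1896 + I(a(-5))) = √(1896 - 154/3) = √(5534/3) = √16602/3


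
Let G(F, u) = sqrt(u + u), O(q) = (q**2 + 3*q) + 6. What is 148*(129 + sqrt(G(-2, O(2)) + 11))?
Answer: 19092 + 148*sqrt(11 + 4*sqrt(2)) ≈ 19696.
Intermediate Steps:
O(q) = 6 + q**2 + 3*q
G(F, u) = sqrt(2)*sqrt(u) (G(F, u) = sqrt(2*u) = sqrt(2)*sqrt(u))
148*(129 + sqrt(G(-2, O(2)) + 11)) = 148*(129 + sqrt(sqrt(2)*sqrt(6 + 2**2 + 3*2) + 11)) = 148*(129 + sqrt(sqrt(2)*sqrt(6 + 4 + 6) + 11)) = 148*(129 + sqrt(sqrt(2)*sqrt(16) + 11)) = 148*(129 + sqrt(sqrt(2)*4 + 11)) = 148*(129 + sqrt(4*sqrt(2) + 11)) = 148*(129 + sqrt(11 + 4*sqrt(2))) = 19092 + 148*sqrt(11 + 4*sqrt(2))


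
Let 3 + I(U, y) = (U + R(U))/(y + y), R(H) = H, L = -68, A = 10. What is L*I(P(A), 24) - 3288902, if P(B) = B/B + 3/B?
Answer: -197322101/60 ≈ -3.2887e+6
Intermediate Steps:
P(B) = 1 + 3/B
I(U, y) = -3 + U/y (I(U, y) = -3 + (U + U)/(y + y) = -3 + (2*U)/((2*y)) = -3 + (2*U)*(1/(2*y)) = -3 + U/y)
L*I(P(A), 24) - 3288902 = -68*(-3 + ((3 + 10)/10)/24) - 3288902 = -68*(-3 + ((⅒)*13)*(1/24)) - 3288902 = -68*(-3 + (13/10)*(1/24)) - 3288902 = -68*(-3 + 13/240) - 3288902 = -68*(-707/240) - 3288902 = 12019/60 - 3288902 = -197322101/60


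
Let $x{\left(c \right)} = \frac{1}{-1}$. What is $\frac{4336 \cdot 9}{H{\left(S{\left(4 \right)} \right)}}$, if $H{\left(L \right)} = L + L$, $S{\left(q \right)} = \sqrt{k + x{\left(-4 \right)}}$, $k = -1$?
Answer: $- 9756 i \sqrt{2} \approx - 13797.0 i$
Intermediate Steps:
$x{\left(c \right)} = -1$
$S{\left(q \right)} = i \sqrt{2}$ ($S{\left(q \right)} = \sqrt{-1 - 1} = \sqrt{-2} = i \sqrt{2}$)
$H{\left(L \right)} = 2 L$
$\frac{4336 \cdot 9}{H{\left(S{\left(4 \right)} \right)}} = \frac{4336 \cdot 9}{2 i \sqrt{2}} = \frac{39024}{2 i \sqrt{2}} = 39024 \left(- \frac{i \sqrt{2}}{4}\right) = - 9756 i \sqrt{2}$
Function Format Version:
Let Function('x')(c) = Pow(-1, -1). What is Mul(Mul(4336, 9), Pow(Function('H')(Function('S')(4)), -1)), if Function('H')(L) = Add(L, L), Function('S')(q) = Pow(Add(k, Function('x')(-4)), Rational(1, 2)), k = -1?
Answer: Mul(-9756, I, Pow(2, Rational(1, 2))) ≈ Mul(-13797., I)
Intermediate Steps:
Function('x')(c) = -1
Function('S')(q) = Mul(I, Pow(2, Rational(1, 2))) (Function('S')(q) = Pow(Add(-1, -1), Rational(1, 2)) = Pow(-2, Rational(1, 2)) = Mul(I, Pow(2, Rational(1, 2))))
Function('H')(L) = Mul(2, L)
Mul(Mul(4336, 9), Pow(Function('H')(Function('S')(4)), -1)) = Mul(Mul(4336, 9), Pow(Mul(2, Mul(I, Pow(2, Rational(1, 2)))), -1)) = Mul(39024, Pow(Mul(2, I, Pow(2, Rational(1, 2))), -1)) = Mul(39024, Mul(Rational(-1, 4), I, Pow(2, Rational(1, 2)))) = Mul(-9756, I, Pow(2, Rational(1, 2)))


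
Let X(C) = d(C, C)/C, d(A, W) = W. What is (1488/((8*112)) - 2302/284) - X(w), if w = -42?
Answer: -29601/3976 ≈ -7.4449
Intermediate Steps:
X(C) = 1 (X(C) = C/C = 1)
(1488/((8*112)) - 2302/284) - X(w) = (1488/((8*112)) - 2302/284) - 1*1 = (1488/896 - 2302*1/284) - 1 = (1488*(1/896) - 1151/142) - 1 = (93/56 - 1151/142) - 1 = -25625/3976 - 1 = -29601/3976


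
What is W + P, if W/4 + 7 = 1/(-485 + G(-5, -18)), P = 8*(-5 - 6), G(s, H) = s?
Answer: -28422/245 ≈ -116.01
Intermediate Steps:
P = -88 (P = 8*(-11) = -88)
W = -6862/245 (W = -28 + 4/(-485 - 5) = -28 + 4/(-490) = -28 + 4*(-1/490) = -28 - 2/245 = -6862/245 ≈ -28.008)
W + P = -6862/245 - 88 = -28422/245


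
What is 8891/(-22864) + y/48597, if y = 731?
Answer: -415362343/1111121808 ≈ -0.37382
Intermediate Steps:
8891/(-22864) + y/48597 = 8891/(-22864) + 731/48597 = 8891*(-1/22864) + 731*(1/48597) = -8891/22864 + 731/48597 = -415362343/1111121808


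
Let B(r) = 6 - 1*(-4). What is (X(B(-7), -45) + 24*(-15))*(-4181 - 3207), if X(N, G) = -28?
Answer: 2866544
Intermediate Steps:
B(r) = 10 (B(r) = 6 + 4 = 10)
(X(B(-7), -45) + 24*(-15))*(-4181 - 3207) = (-28 + 24*(-15))*(-4181 - 3207) = (-28 - 360)*(-7388) = -388*(-7388) = 2866544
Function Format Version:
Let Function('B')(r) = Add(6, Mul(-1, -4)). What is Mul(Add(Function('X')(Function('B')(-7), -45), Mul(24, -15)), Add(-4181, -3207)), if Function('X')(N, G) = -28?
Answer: 2866544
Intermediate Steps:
Function('B')(r) = 10 (Function('B')(r) = Add(6, 4) = 10)
Mul(Add(Function('X')(Function('B')(-7), -45), Mul(24, -15)), Add(-4181, -3207)) = Mul(Add(-28, Mul(24, -15)), Add(-4181, -3207)) = Mul(Add(-28, -360), -7388) = Mul(-388, -7388) = 2866544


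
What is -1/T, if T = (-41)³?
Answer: 1/68921 ≈ 1.4509e-5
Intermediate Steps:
T = -68921
-1/T = -1/(-68921) = -1*(-1/68921) = 1/68921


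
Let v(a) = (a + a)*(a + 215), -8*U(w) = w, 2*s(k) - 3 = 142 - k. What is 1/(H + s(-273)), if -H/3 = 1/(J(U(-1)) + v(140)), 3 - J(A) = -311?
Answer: 33238/6946741 ≈ 0.0047847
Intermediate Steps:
s(k) = 145/2 - k/2 (s(k) = 3/2 + (142 - k)/2 = 3/2 + (71 - k/2) = 145/2 - k/2)
U(w) = -w/8
J(A) = 314 (J(A) = 3 - 1*(-311) = 3 + 311 = 314)
v(a) = 2*a*(215 + a) (v(a) = (2*a)*(215 + a) = 2*a*(215 + a))
H = -1/33238 (H = -3/(314 + 2*140*(215 + 140)) = -3/(314 + 2*140*355) = -3/(314 + 99400) = -3/99714 = -3*1/99714 = -1/33238 ≈ -3.0086e-5)
1/(H + s(-273)) = 1/(-1/33238 + (145/2 - ½*(-273))) = 1/(-1/33238 + (145/2 + 273/2)) = 1/(-1/33238 + 209) = 1/(6946741/33238) = 33238/6946741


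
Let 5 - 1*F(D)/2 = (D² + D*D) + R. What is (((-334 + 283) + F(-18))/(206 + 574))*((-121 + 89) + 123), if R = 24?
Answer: -1939/12 ≈ -161.58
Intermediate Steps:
F(D) = -38 - 4*D² (F(D) = 10 - 2*((D² + D*D) + 24) = 10 - 2*((D² + D²) + 24) = 10 - 2*(2*D² + 24) = 10 - 2*(24 + 2*D²) = 10 + (-48 - 4*D²) = -38 - 4*D²)
(((-334 + 283) + F(-18))/(206 + 574))*((-121 + 89) + 123) = (((-334 + 283) + (-38 - 4*(-18)²))/(206 + 574))*((-121 + 89) + 123) = ((-51 + (-38 - 4*324))/780)*(-32 + 123) = ((-51 + (-38 - 1296))*(1/780))*91 = ((-51 - 1334)*(1/780))*91 = -1385*1/780*91 = -277/156*91 = -1939/12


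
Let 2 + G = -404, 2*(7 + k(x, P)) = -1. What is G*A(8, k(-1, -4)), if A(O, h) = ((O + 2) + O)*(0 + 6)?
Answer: -43848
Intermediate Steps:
k(x, P) = -15/2 (k(x, P) = -7 + (½)*(-1) = -7 - ½ = -15/2)
A(O, h) = 12 + 12*O (A(O, h) = ((2 + O) + O)*6 = (2 + 2*O)*6 = 12 + 12*O)
G = -406 (G = -2 - 404 = -406)
G*A(8, k(-1, -4)) = -406*(12 + 12*8) = -406*(12 + 96) = -406*108 = -43848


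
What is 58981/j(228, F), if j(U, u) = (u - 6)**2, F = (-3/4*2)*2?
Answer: 58981/81 ≈ 728.16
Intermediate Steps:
F = -3 (F = (-3*1/4*2)*2 = -3/4*2*2 = -3/2*2 = -3)
j(U, u) = (-6 + u)**2
58981/j(228, F) = 58981/((-6 - 3)**2) = 58981/((-9)**2) = 58981/81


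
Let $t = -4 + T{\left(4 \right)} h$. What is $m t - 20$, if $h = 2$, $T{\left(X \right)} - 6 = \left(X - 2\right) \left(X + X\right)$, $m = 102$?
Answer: $4060$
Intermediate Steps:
$T{\left(X \right)} = 6 + 2 X \left(-2 + X\right)$ ($T{\left(X \right)} = 6 + \left(X - 2\right) \left(X + X\right) = 6 + \left(-2 + X\right) 2 X = 6 + 2 X \left(-2 + X\right)$)
$t = 40$ ($t = -4 + \left(6 - 16 + 2 \cdot 4^{2}\right) 2 = -4 + \left(6 - 16 + 2 \cdot 16\right) 2 = -4 + \left(6 - 16 + 32\right) 2 = -4 + 22 \cdot 2 = -4 + 44 = 40$)
$m t - 20 = 102 \cdot 40 - 20 = 4080 - 20 = 4060$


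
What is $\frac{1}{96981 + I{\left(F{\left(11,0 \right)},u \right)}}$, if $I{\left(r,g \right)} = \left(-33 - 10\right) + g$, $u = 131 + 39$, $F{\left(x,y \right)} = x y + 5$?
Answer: $\frac{1}{97108} \approx 1.0298 \cdot 10^{-5}$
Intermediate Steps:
$F{\left(x,y \right)} = 5 + x y$
$u = 170$
$I{\left(r,g \right)} = -43 + g$
$\frac{1}{96981 + I{\left(F{\left(11,0 \right)},u \right)}} = \frac{1}{96981 + \left(-43 + 170\right)} = \frac{1}{96981 + 127} = \frac{1}{97108}$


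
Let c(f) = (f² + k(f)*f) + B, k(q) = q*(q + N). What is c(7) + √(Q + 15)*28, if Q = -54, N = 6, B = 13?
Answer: 699 + 28*I*√39 ≈ 699.0 + 174.86*I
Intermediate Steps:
k(q) = q*(6 + q) (k(q) = q*(q + 6) = q*(6 + q))
c(f) = 13 + f² + f²*(6 + f) (c(f) = (f² + (f*(6 + f))*f) + 13 = (f² + f²*(6 + f)) + 13 = 13 + f² + f²*(6 + f))
c(7) + √(Q + 15)*28 = (13 + 7³ + 7*7²) + √(-54 + 15)*28 = (13 + 343 + 7*49) + √(-39)*28 = (13 + 343 + 343) + (I*√39)*28 = 699 + 28*I*√39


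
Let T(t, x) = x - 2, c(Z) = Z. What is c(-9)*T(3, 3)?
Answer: -9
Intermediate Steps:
T(t, x) = -2 + x
c(-9)*T(3, 3) = -9*(-2 + 3) = -9*1 = -9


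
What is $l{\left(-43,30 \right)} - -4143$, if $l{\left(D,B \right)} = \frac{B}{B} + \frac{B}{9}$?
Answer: $\frac{12442}{3} \approx 4147.3$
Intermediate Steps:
$l{\left(D,B \right)} = 1 + \frac{B}{9}$ ($l{\left(D,B \right)} = 1 + B \frac{1}{9} = 1 + \frac{B}{9}$)
$l{\left(-43,30 \right)} - -4143 = \left(1 + \frac{1}{9} \cdot 30\right) - -4143 = \left(1 + \frac{10}{3}\right) + 4143 = \frac{13}{3} + 4143 = \frac{12442}{3}$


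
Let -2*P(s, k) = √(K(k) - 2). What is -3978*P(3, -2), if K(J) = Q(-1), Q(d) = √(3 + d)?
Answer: 1989*√(-2 + √2) ≈ 1522.3*I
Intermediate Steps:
K(J) = √2 (K(J) = √(3 - 1) = √2)
P(s, k) = -√(-2 + √2)/2 (P(s, k) = -√(√2 - 2)/2 = -√(-2 + √2)/2)
-3978*P(3, -2) = -(-1989)*I*√(2 - √2) = 1989*I*√(2 - √2)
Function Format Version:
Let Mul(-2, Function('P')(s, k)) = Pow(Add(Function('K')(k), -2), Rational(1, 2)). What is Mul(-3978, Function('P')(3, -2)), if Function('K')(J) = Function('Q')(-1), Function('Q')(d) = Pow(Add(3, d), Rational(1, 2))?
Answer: Mul(1989, Pow(Add(-2, Pow(2, Rational(1, 2))), Rational(1, 2))) ≈ Mul(1522.3, I)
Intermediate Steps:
Function('K')(J) = Pow(2, Rational(1, 2)) (Function('K')(J) = Pow(Add(3, -1), Rational(1, 2)) = Pow(2, Rational(1, 2)))
Function('P')(s, k) = Mul(Rational(-1, 2), Pow(Add(-2, Pow(2, Rational(1, 2))), Rational(1, 2))) (Function('P')(s, k) = Mul(Rational(-1, 2), Pow(Add(Pow(2, Rational(1, 2)), -2), Rational(1, 2))) = Mul(Rational(-1, 2), Pow(Add(-2, Pow(2, Rational(1, 2))), Rational(1, 2))))
Mul(-3978, Function('P')(3, -2)) = Mul(-3978, Mul(Rational(-1, 2), I, Pow(Add(2, Mul(-1, Pow(2, Rational(1, 2)))), Rational(1, 2)))) = Mul(1989, I, Pow(Add(2, Mul(-1, Pow(2, Rational(1, 2)))), Rational(1, 2)))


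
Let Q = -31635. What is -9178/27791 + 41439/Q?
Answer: -25297847/15424005 ≈ -1.6402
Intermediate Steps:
-9178/27791 + 41439/Q = -9178/27791 + 41439/(-31635) = -9178*1/27791 + 41439*(-1/31635) = -9178/27791 - 727/555 = -25297847/15424005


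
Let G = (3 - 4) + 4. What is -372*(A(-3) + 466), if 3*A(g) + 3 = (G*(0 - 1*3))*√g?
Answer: -172980 + 1116*I*√3 ≈ -1.7298e+5 + 1933.0*I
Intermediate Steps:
G = 3 (G = -1 + 4 = 3)
A(g) = -1 - 3*√g (A(g) = -1 + ((3*(0 - 1*3))*√g)/3 = -1 + ((3*(0 - 3))*√g)/3 = -1 + ((3*(-3))*√g)/3 = -1 + (-9*√g)/3 = -1 - 3*√g)
-372*(A(-3) + 466) = -372*((-1 - 3*I*√3) + 466) = -372*(465 - 3*I*√3) = -172980 + 1116*I*√3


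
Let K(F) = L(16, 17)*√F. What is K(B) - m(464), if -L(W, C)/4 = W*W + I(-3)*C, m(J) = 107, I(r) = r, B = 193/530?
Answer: -107 - 82*√102290/53 ≈ -601.83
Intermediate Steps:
B = 193/530 (B = 193*(1/530) = 193/530 ≈ 0.36415)
L(W, C) = -4*W² + 12*C (L(W, C) = -4*(W*W - 3*C) = -4*(W² - 3*C) = -4*W² + 12*C)
K(F) = -820*√F (K(F) = (-4*16² + 12*17)*√F = (-4*256 + 204)*√F = (-1024 + 204)*√F = -820*√F)
K(B) - m(464) = -82*√102290/53 - 1*107 = -82*√102290/53 - 107 = -107 - 82*√102290/53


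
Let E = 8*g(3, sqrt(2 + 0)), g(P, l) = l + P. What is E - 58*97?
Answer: -5602 + 8*sqrt(2) ≈ -5590.7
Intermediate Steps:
g(P, l) = P + l
E = 24 + 8*sqrt(2) (E = 8*(3 + sqrt(2 + 0)) = 8*(3 + sqrt(2)) = 24 + 8*sqrt(2) ≈ 35.314)
E - 58*97 = (24 + 8*sqrt(2)) - 58*97 = (24 + 8*sqrt(2)) - 5626 = -5602 + 8*sqrt(2)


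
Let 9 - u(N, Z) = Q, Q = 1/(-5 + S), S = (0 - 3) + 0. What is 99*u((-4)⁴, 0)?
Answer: 7227/8 ≈ 903.38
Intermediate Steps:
S = -3 (S = -3 + 0 = -3)
Q = -⅛ (Q = 1/(-5 - 3) = 1/(-8) = -⅛ ≈ -0.12500)
u(N, Z) = 73/8 (u(N, Z) = 9 - 1*(-⅛) = 9 + ⅛ = 73/8)
99*u((-4)⁴, 0) = 99*(73/8) = 7227/8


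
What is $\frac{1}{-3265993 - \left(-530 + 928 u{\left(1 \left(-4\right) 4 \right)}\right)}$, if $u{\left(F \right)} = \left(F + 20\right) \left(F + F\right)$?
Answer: $- \frac{1}{3146679} \approx -3.178 \cdot 10^{-7}$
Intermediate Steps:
$u{\left(F \right)} = 2 F \left(20 + F\right)$ ($u{\left(F \right)} = \left(20 + F\right) 2 F = 2 F \left(20 + F\right)$)
$\frac{1}{-3265993 - \left(-530 + 928 u{\left(1 \left(-4\right) 4 \right)}\right)} = \frac{1}{-3265993 + \left(\left(457 - -73\right) - 928 \cdot 2 \cdot 1 \left(-4\right) 4 \left(20 + 1 \left(-4\right) 4\right)\right)} = \frac{1}{-3265993 + \left(\left(457 + 73\right) - 928 \cdot 2 \left(\left(-4\right) 4\right) \left(20 - 16\right)\right)} = \frac{1}{-3265993 - \left(-530 + 928 \cdot 2 \left(-16\right) \left(20 - 16\right)\right)} = \frac{1}{-3265993 - \left(-530 + 928 \cdot 2 \left(-16\right) 4\right)} = \frac{1}{-3265993 + \left(530 - -118784\right)} = \frac{1}{-3265993 + \left(530 + 118784\right)} = \frac{1}{-3265993 + 119314} = \frac{1}{-3146679} = - \frac{1}{3146679}$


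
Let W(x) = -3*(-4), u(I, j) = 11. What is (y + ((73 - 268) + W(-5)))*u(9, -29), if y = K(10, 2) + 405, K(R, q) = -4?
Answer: 2398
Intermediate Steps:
W(x) = 12
y = 401 (y = -4 + 405 = 401)
(y + ((73 - 268) + W(-5)))*u(9, -29) = (401 + ((73 - 268) + 12))*11 = (401 + (-195 + 12))*11 = (401 - 183)*11 = 218*11 = 2398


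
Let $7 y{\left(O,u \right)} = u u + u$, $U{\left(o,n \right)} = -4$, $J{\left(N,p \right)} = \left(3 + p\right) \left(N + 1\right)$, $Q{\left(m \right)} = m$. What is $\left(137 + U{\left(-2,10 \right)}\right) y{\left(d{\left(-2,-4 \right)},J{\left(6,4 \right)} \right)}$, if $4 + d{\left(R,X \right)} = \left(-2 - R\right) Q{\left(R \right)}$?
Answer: $46550$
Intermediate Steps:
$J{\left(N,p \right)} = \left(1 + N\right) \left(3 + p\right)$ ($J{\left(N,p \right)} = \left(3 + p\right) \left(1 + N\right) = \left(1 + N\right) \left(3 + p\right)$)
$d{\left(R,X \right)} = -4 + R \left(-2 - R\right)$ ($d{\left(R,X \right)} = -4 + \left(-2 - R\right) R = -4 + R \left(-2 - R\right)$)
$y{\left(O,u \right)} = \frac{u}{7} + \frac{u^{2}}{7}$ ($y{\left(O,u \right)} = \frac{u u + u}{7} = \frac{u^{2} + u}{7} = \frac{u + u^{2}}{7} = \frac{u}{7} + \frac{u^{2}}{7}$)
$\left(137 + U{\left(-2,10 \right)}\right) y{\left(d{\left(-2,-4 \right)},J{\left(6,4 \right)} \right)} = \left(137 - 4\right) \frac{\left(3 + 4 + 3 \cdot 6 + 6 \cdot 4\right) \left(1 + \left(3 + 4 + 3 \cdot 6 + 6 \cdot 4\right)\right)}{7} = 133 \frac{\left(3 + 4 + 18 + 24\right) \left(1 + \left(3 + 4 + 18 + 24\right)\right)}{7} = 133 \cdot \frac{1}{7} \cdot 49 \left(1 + 49\right) = 133 \cdot \frac{1}{7} \cdot 49 \cdot 50 = 133 \cdot 350 = 46550$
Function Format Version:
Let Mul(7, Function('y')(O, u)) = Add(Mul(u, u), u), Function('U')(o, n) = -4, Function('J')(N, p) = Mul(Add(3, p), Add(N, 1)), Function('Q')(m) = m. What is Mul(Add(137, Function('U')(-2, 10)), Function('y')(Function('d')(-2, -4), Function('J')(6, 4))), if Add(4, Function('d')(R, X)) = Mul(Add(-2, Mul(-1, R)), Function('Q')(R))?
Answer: 46550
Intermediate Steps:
Function('J')(N, p) = Mul(Add(1, N), Add(3, p)) (Function('J')(N, p) = Mul(Add(3, p), Add(1, N)) = Mul(Add(1, N), Add(3, p)))
Function('d')(R, X) = Add(-4, Mul(R, Add(-2, Mul(-1, R)))) (Function('d')(R, X) = Add(-4, Mul(Add(-2, Mul(-1, R)), R)) = Add(-4, Mul(R, Add(-2, Mul(-1, R)))))
Function('y')(O, u) = Add(Mul(Rational(1, 7), u), Mul(Rational(1, 7), Pow(u, 2))) (Function('y')(O, u) = Mul(Rational(1, 7), Add(Mul(u, u), u)) = Mul(Rational(1, 7), Add(Pow(u, 2), u)) = Mul(Rational(1, 7), Add(u, Pow(u, 2))) = Add(Mul(Rational(1, 7), u), Mul(Rational(1, 7), Pow(u, 2))))
Mul(Add(137, Function('U')(-2, 10)), Function('y')(Function('d')(-2, -4), Function('J')(6, 4))) = Mul(Add(137, -4), Mul(Rational(1, 7), Add(3, 4, Mul(3, 6), Mul(6, 4)), Add(1, Add(3, 4, Mul(3, 6), Mul(6, 4))))) = Mul(133, Mul(Rational(1, 7), Add(3, 4, 18, 24), Add(1, Add(3, 4, 18, 24)))) = Mul(133, Mul(Rational(1, 7), 49, Add(1, 49))) = Mul(133, Mul(Rational(1, 7), 49, 50)) = Mul(133, 350) = 46550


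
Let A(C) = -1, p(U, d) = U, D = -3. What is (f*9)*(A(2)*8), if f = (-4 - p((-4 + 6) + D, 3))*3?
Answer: 648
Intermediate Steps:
f = -9 (f = (-4 - ((-4 + 6) - 3))*3 = (-4 - (2 - 3))*3 = (-4 - 1*(-1))*3 = (-4 + 1)*3 = -3*3 = -9)
(f*9)*(A(2)*8) = (-9*9)*(-1*8) = -81*(-8) = 648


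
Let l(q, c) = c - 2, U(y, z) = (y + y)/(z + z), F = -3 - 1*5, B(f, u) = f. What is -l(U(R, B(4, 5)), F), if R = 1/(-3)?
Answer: 10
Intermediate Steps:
R = -⅓ ≈ -0.33333
F = -8 (F = -3 - 5 = -8)
U(y, z) = y/z (U(y, z) = (2*y)/((2*z)) = (2*y)*(1/(2*z)) = y/z)
l(q, c) = -2 + c
-l(U(R, B(4, 5)), F) = -(-2 - 8) = -1*(-10) = 10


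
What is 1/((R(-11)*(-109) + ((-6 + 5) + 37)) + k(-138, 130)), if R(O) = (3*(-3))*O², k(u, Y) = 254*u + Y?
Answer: 1/83815 ≈ 1.1931e-5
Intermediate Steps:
k(u, Y) = Y + 254*u
R(O) = -9*O²
1/((R(-11)*(-109) + ((-6 + 5) + 37)) + k(-138, 130)) = 1/((-9*(-11)²*(-109) + ((-6 + 5) + 37)) + (130 + 254*(-138))) = 1/((-9*121*(-109) + (-1 + 37)) + (130 - 35052)) = 1/((-1089*(-109) + 36) - 34922) = 1/((118701 + 36) - 34922) = 1/(118737 - 34922) = 1/83815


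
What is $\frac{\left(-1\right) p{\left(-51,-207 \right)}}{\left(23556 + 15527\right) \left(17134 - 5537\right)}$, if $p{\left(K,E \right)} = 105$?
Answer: $- \frac{105}{453245551} \approx -2.3166 \cdot 10^{-7}$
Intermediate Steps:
$\frac{\left(-1\right) p{\left(-51,-207 \right)}}{\left(23556 + 15527\right) \left(17134 - 5537\right)} = \frac{\left(-1\right) 105}{\left(23556 + 15527\right) \left(17134 - 5537\right)} = - \frac{105}{39083 \cdot 11597} = - \frac{105}{453245551}$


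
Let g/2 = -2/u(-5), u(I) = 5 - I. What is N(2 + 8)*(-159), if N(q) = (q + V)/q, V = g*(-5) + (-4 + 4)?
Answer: -954/5 ≈ -190.80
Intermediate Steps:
g = -⅖ (g = 2*(-2/(5 - 1*(-5))) = 2*(-2/(5 + 5)) = 2*(-2/10) = 2*(-2*⅒) = 2*(-⅕) = -⅖ ≈ -0.40000)
V = 2 (V = -⅖*(-5) + (-4 + 4) = 2 + 0 = 2)
N(q) = (2 + q)/q (N(q) = (q + 2)/q = (2 + q)/q)
N(2 + 8)*(-159) = ((2 + (2 + 8))/(2 + 8))*(-159) = ((2 + 10)/10)*(-159) = ((⅒)*12)*(-159) = (6/5)*(-159) = -954/5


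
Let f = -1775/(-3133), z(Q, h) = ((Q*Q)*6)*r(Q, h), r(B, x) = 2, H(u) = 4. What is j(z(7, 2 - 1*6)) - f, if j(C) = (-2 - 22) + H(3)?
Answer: -64435/3133 ≈ -20.567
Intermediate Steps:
z(Q, h) = 12*Q² (z(Q, h) = ((Q*Q)*6)*2 = (Q²*6)*2 = (6*Q²)*2 = 12*Q²)
j(C) = -20 (j(C) = (-2 - 22) + 4 = -24 + 4 = -20)
f = 1775/3133 (f = -1775*(-1/3133) = 1775/3133 ≈ 0.56655)
j(z(7, 2 - 1*6)) - f = -20 - 1*1775/3133 = -20 - 1775/3133 = -64435/3133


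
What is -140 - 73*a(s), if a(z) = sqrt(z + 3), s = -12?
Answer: -140 - 219*I ≈ -140.0 - 219.0*I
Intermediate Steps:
a(z) = sqrt(3 + z)
-140 - 73*a(s) = -140 - 73*sqrt(3 - 12) = -140 - 219*I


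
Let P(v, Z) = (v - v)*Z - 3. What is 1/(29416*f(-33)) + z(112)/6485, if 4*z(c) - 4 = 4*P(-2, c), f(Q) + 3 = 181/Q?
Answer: -3337393/10682714560 ≈ -0.00031241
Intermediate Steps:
f(Q) = -3 + 181/Q
P(v, Z) = -3 (P(v, Z) = 0*Z - 3 = 0 - 3 = -3)
z(c) = -2 (z(c) = 1 + (4*(-3))/4 = 1 + (¼)*(-12) = 1 - 3 = -2)
1/(29416*f(-33)) + z(112)/6485 = 1/(29416*(-3 + 181/(-33))) - 2/6485 = 1/(29416*(-3 + 181*(-1/33))) - 2*1/6485 = 1/(29416*(-3 - 181/33)) - 2/6485 = 1/(29416*(-280/33)) - 2/6485 = (1/29416)*(-33/280) - 2/6485 = -33/8236480 - 2/6485 = -3337393/10682714560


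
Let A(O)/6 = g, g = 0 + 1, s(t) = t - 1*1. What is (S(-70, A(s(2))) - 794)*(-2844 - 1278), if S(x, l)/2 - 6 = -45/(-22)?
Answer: 35271954/11 ≈ 3.2065e+6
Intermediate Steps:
s(t) = -1 + t (s(t) = t - 1 = -1 + t)
g = 1
A(O) = 6 (A(O) = 6*1 = 6)
S(x, l) = 177/11 (S(x, l) = 12 + 2*(-45/(-22)) = 12 + 2*(-45*(-1/22)) = 12 + 2*(45/22) = 12 + 45/11 = 177/11)
(S(-70, A(s(2))) - 794)*(-2844 - 1278) = (177/11 - 794)*(-2844 - 1278) = -8557/11*(-4122) = 35271954/11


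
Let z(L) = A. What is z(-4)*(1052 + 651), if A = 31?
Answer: 52793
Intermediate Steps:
z(L) = 31
z(-4)*(1052 + 651) = 31*(1052 + 651) = 31*1703 = 52793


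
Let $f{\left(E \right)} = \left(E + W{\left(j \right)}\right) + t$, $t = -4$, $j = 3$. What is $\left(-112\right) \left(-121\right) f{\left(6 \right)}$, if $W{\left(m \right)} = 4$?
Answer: $81312$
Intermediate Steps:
$f{\left(E \right)} = E$ ($f{\left(E \right)} = \left(E + 4\right) - 4 = \left(4 + E\right) - 4 = E$)
$\left(-112\right) \left(-121\right) f{\left(6 \right)} = \left(-112\right) \left(-121\right) 6 = 13552 \cdot 6 = 81312$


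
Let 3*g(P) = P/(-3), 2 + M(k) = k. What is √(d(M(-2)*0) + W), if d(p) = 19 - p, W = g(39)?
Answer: 2*√33/3 ≈ 3.8297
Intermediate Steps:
M(k) = -2 + k
g(P) = -P/9 (g(P) = (P/(-3))/3 = (P*(-⅓))/3 = (-P/3)/3 = -P/9)
W = -13/3 (W = -⅑*39 = -13/3 ≈ -4.3333)
√(d(M(-2)*0) + W) = √((19 - (-2 - 2)*0) - 13/3) = √((19 - (-4)*0) - 13/3) = √((19 - 1*0) - 13/3) = √((19 + 0) - 13/3) = √(19 - 13/3) = √(44/3) = 2*√33/3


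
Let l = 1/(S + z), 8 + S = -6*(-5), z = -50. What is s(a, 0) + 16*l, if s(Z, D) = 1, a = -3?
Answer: 3/7 ≈ 0.42857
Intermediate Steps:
S = 22 (S = -8 - 6*(-5) = -8 + 30 = 22)
l = -1/28 (l = 1/(22 - 50) = 1/(-28) = -1/28 ≈ -0.035714)
s(a, 0) + 16*l = 1 + 16*(-1/28) = 1 - 4/7 = 3/7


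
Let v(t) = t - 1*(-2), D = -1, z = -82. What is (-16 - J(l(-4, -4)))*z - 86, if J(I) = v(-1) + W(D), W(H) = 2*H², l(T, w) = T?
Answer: 1472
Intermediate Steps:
v(t) = 2 + t (v(t) = t + 2 = 2 + t)
J(I) = 3 (J(I) = (2 - 1) + 2*(-1)² = 1 + 2*1 = 1 + 2 = 3)
(-16 - J(l(-4, -4)))*z - 86 = (-16 - 1*3)*(-82) - 86 = (-16 - 3)*(-82) - 86 = -19*(-82) - 86 = 1558 - 86 = 1472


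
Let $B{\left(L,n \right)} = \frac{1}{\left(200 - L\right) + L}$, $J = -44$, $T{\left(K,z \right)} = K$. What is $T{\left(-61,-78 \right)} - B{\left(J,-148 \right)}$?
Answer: $- \frac{12201}{200} \approx -61.005$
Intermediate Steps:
$B{\left(L,n \right)} = \frac{1}{200}$
$T{\left(-61,-78 \right)} - B{\left(J,-148 \right)} = -61 - \frac{1}{200} = - \frac{12201}{200}$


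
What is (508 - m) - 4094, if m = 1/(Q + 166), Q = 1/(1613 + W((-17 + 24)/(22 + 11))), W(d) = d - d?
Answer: -960185387/267759 ≈ -3586.0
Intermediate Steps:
W(d) = 0
Q = 1/1613 (Q = 1/(1613 + 0) = 1/1613 ≈ 0.00061996)
m = 1613/267759 (m = 1/(1/1613 + 166) = 1/(267759/1613) = 1613/267759 ≈ 0.0060241)
(508 - m) - 4094 = (508 - 1*1613/267759) - 4094 = (508 - 1613/267759) - 4094 = 136019959/267759 - 4094 = -960185387/267759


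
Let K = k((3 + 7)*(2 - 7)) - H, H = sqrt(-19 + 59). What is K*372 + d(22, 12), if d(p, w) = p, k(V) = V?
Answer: -18578 - 744*sqrt(10) ≈ -20931.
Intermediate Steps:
H = 2*sqrt(10) (H = sqrt(40) = 2*sqrt(10) ≈ 6.3246)
K = -50 - 2*sqrt(10) (K = (3 + 7)*(2 - 7) - 2*sqrt(10) = 10*(-5) - 2*sqrt(10) = -50 - 2*sqrt(10) ≈ -56.325)
K*372 + d(22, 12) = (-50 - 2*sqrt(10))*372 + 22 = (-18600 - 744*sqrt(10)) + 22 = -18578 - 744*sqrt(10)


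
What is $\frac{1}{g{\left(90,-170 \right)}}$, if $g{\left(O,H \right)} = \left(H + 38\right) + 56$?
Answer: $- \frac{1}{76} \approx -0.013158$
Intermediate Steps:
$g{\left(O,H \right)} = 94 + H$ ($g{\left(O,H \right)} = \left(38 + H\right) + 56 = 94 + H$)
$\frac{1}{g{\left(90,-170 \right)}} = \frac{1}{94 - 170} = \frac{1}{-76} = - \frac{1}{76}$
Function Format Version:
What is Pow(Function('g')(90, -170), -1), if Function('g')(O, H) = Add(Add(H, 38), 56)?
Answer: Rational(-1, 76) ≈ -0.013158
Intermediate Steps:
Function('g')(O, H) = Add(94, H) (Function('g')(O, H) = Add(Add(38, H), 56) = Add(94, H))
Pow(Function('g')(90, -170), -1) = Pow(Add(94, -170), -1) = Pow(-76, -1) = Rational(-1, 76)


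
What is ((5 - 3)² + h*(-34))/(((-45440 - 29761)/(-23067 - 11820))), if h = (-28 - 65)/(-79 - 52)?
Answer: -30677302/3283777 ≈ -9.3421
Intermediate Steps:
h = 93/131 (h = -93/(-131) = -93*(-1/131) = 93/131 ≈ 0.70992)
((5 - 3)² + h*(-34))/(((-45440 - 29761)/(-23067 - 11820))) = ((5 - 3)² + (93/131)*(-34))/(((-45440 - 29761)/(-23067 - 11820))) = (2² - 3162/131)/((-75201/(-34887))) = (4 - 3162/131)/((-75201*(-1/34887))) = -2638/(131*25067/11629) = -2638/131*11629/25067 = -30677302/3283777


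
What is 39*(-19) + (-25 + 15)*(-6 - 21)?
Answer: -471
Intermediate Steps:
39*(-19) + (-25 + 15)*(-6 - 21) = -741 - 10*(-27) = -741 + 270 = -471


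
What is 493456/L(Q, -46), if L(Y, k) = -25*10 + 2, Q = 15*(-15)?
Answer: -61682/31 ≈ -1989.7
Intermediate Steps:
Q = -225
L(Y, k) = -248 (L(Y, k) = -250 + 2 = -248)
493456/L(Q, -46) = 493456/(-248) = 493456*(-1/248) = -61682/31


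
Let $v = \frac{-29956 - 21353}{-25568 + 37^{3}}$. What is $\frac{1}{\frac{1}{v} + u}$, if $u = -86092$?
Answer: $- \frac{51309}{4417319513} \approx -1.1615 \cdot 10^{-5}$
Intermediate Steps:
$v = - \frac{51309}{25085}$ ($v = - \frac{51309}{-25568 + 50653} = - \frac{51309}{25085} \approx -2.0454$)
$\frac{1}{\frac{1}{v} + u} = \frac{1}{\frac{1}{- \frac{51309}{25085}} - 86092} = \frac{1}{- \frac{25085}{51309} - 86092} = \frac{1}{- \frac{4417319513}{51309}} = - \frac{51309}{4417319513}$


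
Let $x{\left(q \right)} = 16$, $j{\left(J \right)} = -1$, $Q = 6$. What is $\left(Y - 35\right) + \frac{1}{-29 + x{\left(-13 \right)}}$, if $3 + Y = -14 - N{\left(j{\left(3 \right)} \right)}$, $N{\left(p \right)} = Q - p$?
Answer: $- \frac{768}{13} \approx -59.077$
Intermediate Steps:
$N{\left(p \right)} = 6 - p$
$Y = -24$ ($Y = -3 - \left(20 + 1\right) = -3 - 21 = -24$)
$\left(Y - 35\right) + \frac{1}{-29 + x{\left(-13 \right)}} = \left(-24 - 35\right) + \frac{1}{-29 + 16} = \left(-24 + \left(-104 + 69\right)\right) + \frac{1}{-13} = \left(-24 - 35\right) - \frac{1}{13} = -59 - \frac{1}{13} = - \frac{768}{13}$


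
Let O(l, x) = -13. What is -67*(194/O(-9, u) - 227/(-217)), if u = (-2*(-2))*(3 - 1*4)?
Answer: 2622849/2821 ≈ 929.76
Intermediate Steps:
u = -4 (u = 4*(3 - 4) = 4*(-1) = -4)
-67*(194/O(-9, u) - 227/(-217)) = -67*(194/(-13) - 227/(-217)) = -67*(194*(-1/13) - 227*(-1/217)) = -67*(-194/13 + 227/217) = -67*(-39147/2821) = 2622849/2821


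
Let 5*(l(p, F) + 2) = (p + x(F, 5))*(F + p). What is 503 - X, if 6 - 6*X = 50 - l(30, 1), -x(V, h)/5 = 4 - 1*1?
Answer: 2971/6 ≈ 495.17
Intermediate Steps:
x(V, h) = -15 (x(V, h) = -5*(4 - 1*1) = -5*(4 - 1) = -5*3 = -15)
l(p, F) = -2 + (-15 + p)*(F + p)/5 (l(p, F) = -2 + ((p - 15)*(F + p))/5 = -2 + ((-15 + p)*(F + p))/5 = -2 + (-15 + p)*(F + p)/5)
X = 47/6 (X = 1 - (50 - (-2 - 3*1 - 3*30 + (⅕)*30² + (⅕)*1*30))/6 = 1 - (50 - (-2 - 3 - 90 + (⅕)*900 + 6))/6 = 1 - (50 - (-2 - 3 - 90 + 180 + 6))/6 = 1 - (50 - 1*91)/6 = 1 - (50 - 91)/6 = 1 - ⅙*(-41) = 1 + 41/6 = 47/6 ≈ 7.8333)
503 - X = 503 - 1*47/6 = 503 - 47/6 = 2971/6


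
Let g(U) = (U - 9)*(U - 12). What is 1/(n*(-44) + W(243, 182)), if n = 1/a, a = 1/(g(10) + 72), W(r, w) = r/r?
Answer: -1/3079 ≈ -0.00032478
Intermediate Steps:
W(r, w) = 1
g(U) = (-12 + U)*(-9 + U) (g(U) = (-9 + U)*(-12 + U) = (-12 + U)*(-9 + U))
a = 1/70 (a = 1/((108 + 10**2 - 21*10) + 72) = 1/((108 + 100 - 210) + 72) = 1/(-2 + 72) = 1/70 ≈ 0.014286)
n = 70 (n = 1/(1/70) = 70)
1/(n*(-44) + W(243, 182)) = 1/(70*(-44) + 1) = 1/(-3080 + 1) = 1/(-3079) = -1/3079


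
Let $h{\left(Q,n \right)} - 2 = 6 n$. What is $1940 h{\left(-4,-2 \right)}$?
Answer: $-19400$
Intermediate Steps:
$h{\left(Q,n \right)} = 2 + 6 n$
$1940 h{\left(-4,-2 \right)} = 1940 \left(2 + 6 \left(-2\right)\right) = 1940 \left(2 - 12\right) = 1940 \left(-10\right) = -19400$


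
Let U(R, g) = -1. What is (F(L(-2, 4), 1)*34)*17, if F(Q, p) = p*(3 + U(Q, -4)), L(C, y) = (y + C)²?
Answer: 1156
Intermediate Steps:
L(C, y) = (C + y)²
F(Q, p) = 2*p (F(Q, p) = p*(3 - 1) = p*2 = 2*p)
(F(L(-2, 4), 1)*34)*17 = ((2*1)*34)*17 = (2*34)*17 = 68*17 = 1156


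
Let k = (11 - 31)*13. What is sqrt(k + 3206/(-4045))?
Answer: I*sqrt(4267094770)/4045 ≈ 16.149*I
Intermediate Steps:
k = -260 (k = -20*13 = -260)
sqrt(k + 3206/(-4045)) = sqrt(-260 + 3206/(-4045)) = sqrt(-260 + 3206*(-1/4045)) = sqrt(-260 - 3206/4045) = sqrt(-1054906/4045) = I*sqrt(4267094770)/4045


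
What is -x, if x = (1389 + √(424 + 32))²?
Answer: -1929777 - 5556*√114 ≈ -1.9891e+6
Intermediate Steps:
x = (1389 + 2*√114)² (x = (1389 + √456)² = (1389 + 2*√114)² ≈ 1.9891e+6)
-x = -(1929777 + 5556*√114) = -1929777 - 5556*√114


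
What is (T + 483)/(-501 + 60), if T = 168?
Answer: -31/21 ≈ -1.4762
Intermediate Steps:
(T + 483)/(-501 + 60) = (168 + 483)/(-501 + 60) = 651/(-441) = 651*(-1/441) = -31/21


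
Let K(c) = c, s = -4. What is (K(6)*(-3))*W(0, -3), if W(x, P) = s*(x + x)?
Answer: 0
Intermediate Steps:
W(x, P) = -8*x (W(x, P) = -4*(x + x) = -8*x)
(K(6)*(-3))*W(0, -3) = (6*(-3))*(-8*0) = -18*0 = 0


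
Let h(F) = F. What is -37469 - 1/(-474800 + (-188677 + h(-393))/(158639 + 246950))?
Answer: -7215549445485041/192573846270 ≈ -37469.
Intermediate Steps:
-37469 - 1/(-474800 + (-188677 + h(-393))/(158639 + 246950)) = -37469 - 1/(-474800 + (-188677 - 393)/(158639 + 246950)) = -37469 - 1/(-474800 - 189070/405589) = -37469 - 1/(-192573846270/405589) = -37469 - 1*(-405589/192573846270) = -37469 + 405589/192573846270 = -7215549445485041/192573846270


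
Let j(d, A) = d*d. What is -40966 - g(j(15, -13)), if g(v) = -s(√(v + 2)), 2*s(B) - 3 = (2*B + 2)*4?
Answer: -81921/2 + 4*√227 ≈ -40900.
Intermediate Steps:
j(d, A) = d²
s(B) = 11/2 + 4*B (s(B) = 3/2 + ((2*B + 2)*4)/2 = 3/2 + ((2 + 2*B)*4)/2 = 3/2 + (8 + 8*B)/2 = 3/2 + (4 + 4*B) = 11/2 + 4*B)
g(v) = -11/2 - 4*√(2 + v) (g(v) = -(11/2 + 4*√(v + 2)) = -(11/2 + 4*√(2 + v)) = -11/2 - 4*√(2 + v))
-40966 - g(j(15, -13)) = -40966 - (-11/2 - 4*√(2 + 15²)) = -40966 - (-11/2 - 4*√(2 + 225)) = -40966 - (-11/2 - 4*√227) = -40966 + (11/2 + 4*√227) = -81921/2 + 4*√227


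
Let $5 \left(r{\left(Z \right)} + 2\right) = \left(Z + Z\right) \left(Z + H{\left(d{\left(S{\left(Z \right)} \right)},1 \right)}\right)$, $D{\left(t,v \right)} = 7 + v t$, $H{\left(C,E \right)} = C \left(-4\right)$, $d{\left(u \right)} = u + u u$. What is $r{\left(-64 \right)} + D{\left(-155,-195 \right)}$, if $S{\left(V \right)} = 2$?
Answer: $\frac{162414}{5} \approx 32483.0$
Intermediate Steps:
$d{\left(u \right)} = u + u^{2}$
$H{\left(C,E \right)} = - 4 C$
$D{\left(t,v \right)} = 7 + t v$
$r{\left(Z \right)} = -2 + \frac{2 Z \left(-24 + Z\right)}{5}$ ($r{\left(Z \right)} = -2 + \frac{\left(Z + Z\right) \left(Z - 4 \cdot 2 \left(1 + 2\right)\right)}{5} = -2 + \frac{2 Z \left(Z - 4 \cdot 2 \cdot 3\right)}{5} = -2 + \frac{2 Z \left(Z - 24\right)}{5} = -2 + \frac{2 Z \left(-24 + Z\right)}{5}$)
$r{\left(-64 \right)} + D{\left(-155,-195 \right)} = \left(-2 - - \frac{3072}{5} + \frac{2 \left(-64\right)^{2}}{5}\right) + \left(7 - -30225\right) = \left(-2 + \frac{3072}{5} + \frac{2}{5} \cdot 4096\right) + \left(7 + 30225\right) = \left(-2 + \frac{3072}{5} + \frac{8192}{5}\right) + 30232 = \frac{11254}{5} + 30232 = \frac{162414}{5}$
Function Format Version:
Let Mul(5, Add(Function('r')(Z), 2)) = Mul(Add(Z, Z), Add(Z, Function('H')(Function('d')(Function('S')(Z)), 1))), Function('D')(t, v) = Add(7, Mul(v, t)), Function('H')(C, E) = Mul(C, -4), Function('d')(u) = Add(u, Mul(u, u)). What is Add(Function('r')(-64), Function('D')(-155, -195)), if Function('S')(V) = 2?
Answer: Rational(162414, 5) ≈ 32483.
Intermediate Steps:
Function('d')(u) = Add(u, Pow(u, 2))
Function('H')(C, E) = Mul(-4, C)
Function('D')(t, v) = Add(7, Mul(t, v))
Function('r')(Z) = Add(-2, Mul(Rational(2, 5), Z, Add(-24, Z))) (Function('r')(Z) = Add(-2, Mul(Rational(1, 5), Mul(Add(Z, Z), Add(Z, Mul(-4, Mul(2, Add(1, 2))))))) = Add(-2, Mul(Rational(1, 5), Mul(Mul(2, Z), Add(Z, Mul(-4, Mul(2, 3)))))) = Add(-2, Mul(Rational(1, 5), Mul(Mul(2, Z), Add(Z, Mul(-4, 6))))) = Add(-2, Mul(Rational(1, 5), Mul(Mul(2, Z), Add(Z, -24)))) = Add(-2, Mul(Rational(1, 5), Mul(Mul(2, Z), Add(-24, Z)))) = Add(-2, Mul(Rational(1, 5), Mul(2, Z, Add(-24, Z)))) = Add(-2, Mul(Rational(2, 5), Z, Add(-24, Z))))
Add(Function('r')(-64), Function('D')(-155, -195)) = Add(Add(-2, Mul(Rational(-48, 5), -64), Mul(Rational(2, 5), Pow(-64, 2))), Add(7, Mul(-155, -195))) = Add(Add(-2, Rational(3072, 5), Mul(Rational(2, 5), 4096)), Add(7, 30225)) = Add(Add(-2, Rational(3072, 5), Rational(8192, 5)), 30232) = Add(Rational(11254, 5), 30232) = Rational(162414, 5)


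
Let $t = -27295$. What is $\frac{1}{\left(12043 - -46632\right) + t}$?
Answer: $\frac{1}{31380} \approx 3.1867 \cdot 10^{-5}$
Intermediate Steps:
$\frac{1}{\left(12043 - -46632\right) + t} = \frac{1}{\left(12043 - -46632\right) - 27295} = \frac{1}{\left(12043 + 46632\right) - 27295} = \frac{1}{58675 - 27295} = \frac{1}{31380}$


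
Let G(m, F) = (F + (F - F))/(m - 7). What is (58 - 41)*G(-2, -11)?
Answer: 187/9 ≈ 20.778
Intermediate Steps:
G(m, F) = F/(-7 + m) (G(m, F) = (F + 0)/(-7 + m) = F/(-7 + m))
(58 - 41)*G(-2, -11) = (58 - 41)*(-11/(-7 - 2)) = 17*(-11/(-9)) = 17*(-11*(-⅑)) = 17*(11/9) = 187/9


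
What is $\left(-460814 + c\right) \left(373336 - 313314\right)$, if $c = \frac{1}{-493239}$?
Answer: $- \frac{13642486604424034}{493239} \approx -2.7659 \cdot 10^{10}$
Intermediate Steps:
$c = - \frac{1}{493239} \approx -2.0274 \cdot 10^{-6}$
$\left(-460814 + c\right) \left(373336 - 313314\right) = \left(-460814 - \frac{1}{493239}\right) \left(373336 - 313314\right) = \left(- \frac{227291436547}{493239}\right) 60022 = - \frac{13642486604424034}{493239}$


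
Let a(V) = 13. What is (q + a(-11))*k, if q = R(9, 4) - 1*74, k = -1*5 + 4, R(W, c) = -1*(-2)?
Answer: 59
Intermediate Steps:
R(W, c) = 2
k = -1 (k = -5 + 4 = -1)
q = -72 (q = 2 - 1*74 = 2 - 74 = -72)
(q + a(-11))*k = (-72 + 13)*(-1) = -59*(-1) = 59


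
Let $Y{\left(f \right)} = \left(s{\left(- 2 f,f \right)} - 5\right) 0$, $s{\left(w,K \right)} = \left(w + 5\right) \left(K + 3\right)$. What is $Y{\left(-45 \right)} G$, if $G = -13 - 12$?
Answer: $0$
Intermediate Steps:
$s{\left(w,K \right)} = \left(3 + K\right) \left(5 + w\right)$ ($s{\left(w,K \right)} = \left(5 + w\right) \left(3 + K\right) = \left(3 + K\right) \left(5 + w\right)$)
$G = -25$
$Y{\left(f \right)} = 0$ ($Y{\left(f \right)} = \left(\left(15 + 3 \left(- 2 f\right) + 5 f + f \left(- 2 f\right)\right) - 5\right) 0 = \left(\left(15 - 6 f + 5 f - 2 f^{2}\right) - 5\right) 0 = \left(\left(15 - f - 2 f^{2}\right) - 5\right) 0 = \left(10 - f - 2 f^{2}\right) 0 = 0$)
$Y{\left(-45 \right)} G = 0 \left(-25\right) = 0$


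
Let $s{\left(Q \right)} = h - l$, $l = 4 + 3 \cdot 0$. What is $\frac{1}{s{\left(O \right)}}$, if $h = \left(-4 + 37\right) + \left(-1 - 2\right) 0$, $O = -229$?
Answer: $\frac{1}{29} \approx 0.034483$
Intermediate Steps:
$l = 4$ ($l = 4 + 0 = 4$)
$h = 33$ ($h = 33 - 0 = 33 + 0 = 33$)
$s{\left(Q \right)} = 29$ ($s{\left(Q \right)} = 33 - 4 = 29$)
$\frac{1}{s{\left(O \right)}} = \frac{1}{29}$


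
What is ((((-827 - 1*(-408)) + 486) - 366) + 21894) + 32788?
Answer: 54383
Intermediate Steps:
((((-827 - 1*(-408)) + 486) - 366) + 21894) + 32788 = ((((-827 + 408) + 486) - 366) + 21894) + 32788 = (((-419 + 486) - 366) + 21894) + 32788 = ((67 - 366) + 21894) + 32788 = (-299 + 21894) + 32788 = 21595 + 32788 = 54383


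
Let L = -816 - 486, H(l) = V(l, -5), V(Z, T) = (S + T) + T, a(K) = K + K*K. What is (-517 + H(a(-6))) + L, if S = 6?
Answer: -1823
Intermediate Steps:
a(K) = K + K²
V(Z, T) = 6 + 2*T (V(Z, T) = (6 + T) + T = 6 + 2*T)
H(l) = -4 (H(l) = 6 + 2*(-5) = 6 - 10 = -4)
L = -1302
(-517 + H(a(-6))) + L = (-517 - 4) - 1302 = -521 - 1302 = -1823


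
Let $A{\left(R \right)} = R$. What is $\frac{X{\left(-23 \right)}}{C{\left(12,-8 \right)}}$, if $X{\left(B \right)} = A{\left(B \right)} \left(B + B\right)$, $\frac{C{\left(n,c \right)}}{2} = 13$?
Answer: $\frac{529}{13} \approx 40.692$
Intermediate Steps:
$C{\left(n,c \right)} = 26$ ($C{\left(n,c \right)} = 2 \cdot 13 = 26$)
$X{\left(B \right)} = 2 B^{2}$ ($X{\left(B \right)} = B \left(B + B\right) = B 2 B = 2 B^{2}$)
$\frac{X{\left(-23 \right)}}{C{\left(12,-8 \right)}} = \frac{2 \left(-23\right)^{2}}{26} = 2 \cdot 529 \cdot \frac{1}{26} = 1058 \cdot \frac{1}{26} = \frac{529}{13}$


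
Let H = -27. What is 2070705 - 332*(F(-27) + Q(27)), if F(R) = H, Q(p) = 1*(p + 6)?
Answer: 2068713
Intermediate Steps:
Q(p) = 6 + p (Q(p) = 1*(6 + p) = 6 + p)
F(R) = -27
2070705 - 332*(F(-27) + Q(27)) = 2070705 - 332*(-27 + (6 + 27)) = 2070705 - 332*(-27 + 33) = 2070705 - 332*6 = 2070705 - 1992 = 2068713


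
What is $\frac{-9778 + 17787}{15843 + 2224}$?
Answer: $\frac{8009}{18067} \approx 0.44329$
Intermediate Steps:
$\frac{-9778 + 17787}{15843 + 2224} = \frac{8009}{18067}$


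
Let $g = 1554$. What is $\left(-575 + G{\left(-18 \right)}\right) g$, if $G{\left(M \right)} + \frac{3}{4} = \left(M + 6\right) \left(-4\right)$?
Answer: $- \frac{1640247}{2} \approx -8.2012 \cdot 10^{5}$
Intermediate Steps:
$G{\left(M \right)} = - \frac{99}{4} - 4 M$ ($G{\left(M \right)} = - \frac{3}{4} + \left(M + 6\right) \left(-4\right) = - \frac{3}{4} + \left(6 + M\right) \left(-4\right) = - \frac{3}{4} - \left(24 + 4 M\right) = - \frac{99}{4} - 4 M$)
$\left(-575 + G{\left(-18 \right)}\right) g = \left(-575 - - \frac{189}{4}\right) 1554 = \left(-575 + \left(- \frac{99}{4} + 72\right)\right) 1554 = \left(-575 + \frac{189}{4}\right) 1554 = \left(- \frac{2111}{4}\right) 1554 = - \frac{1640247}{2}$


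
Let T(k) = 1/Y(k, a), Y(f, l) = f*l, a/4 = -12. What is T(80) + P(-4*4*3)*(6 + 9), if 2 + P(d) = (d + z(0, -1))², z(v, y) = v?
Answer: 132595199/3840 ≈ 34530.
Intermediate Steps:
a = -48 (a = 4*(-12) = -48)
P(d) = -2 + d² (P(d) = -2 + (d + 0)² = -2 + d²)
T(k) = -1/(48*k) (T(k) = 1/(k*(-48)) = 1/(-48*k) = -1/(48*k))
T(80) + P(-4*4*3)*(6 + 9) = -1/48/80 + (-2 + (-4*4*3)²)*(6 + 9) = -1/48*1/80 + (-2 + (-16*3)²)*15 = -1/3840 + (-2 + (-48)²)*15 = -1/3840 + (-2 + 2304)*15 = -1/3840 + 2302*15 = -1/3840 + 34530 = 132595199/3840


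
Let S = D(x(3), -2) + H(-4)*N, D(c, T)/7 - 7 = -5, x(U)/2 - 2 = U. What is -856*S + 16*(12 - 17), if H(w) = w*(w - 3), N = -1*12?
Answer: 275552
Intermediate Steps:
x(U) = 4 + 2*U
D(c, T) = 14 (D(c, T) = 49 + 7*(-5) = 49 - 35 = 14)
N = -12
H(w) = w*(-3 + w)
S = -322 (S = 14 - 4*(-3 - 4)*(-12) = 14 - 4*(-7)*(-12) = 14 + 28*(-12) = 14 - 336 = -322)
-856*S + 16*(12 - 17) = -856*(-322) + 16*(12 - 17) = 275632 + 16*(-5) = 275632 - 80 = 275552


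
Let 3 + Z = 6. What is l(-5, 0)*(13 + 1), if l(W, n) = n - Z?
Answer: -42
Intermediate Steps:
Z = 3 (Z = -3 + 6 = 3)
l(W, n) = -3 + n (l(W, n) = n - 1*3 = n - 3 = -3 + n)
l(-5, 0)*(13 + 1) = (-3 + 0)*(13 + 1) = -3*14 = -42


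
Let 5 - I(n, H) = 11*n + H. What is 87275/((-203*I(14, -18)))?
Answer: 87275/26593 ≈ 3.2819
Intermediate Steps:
I(n, H) = 5 - H - 11*n (I(n, H) = 5 - (11*n + H) = 5 - (H + 11*n) = 5 + (-H - 11*n) = 5 - H - 11*n)
87275/((-203*I(14, -18))) = 87275/((-203*(5 - 1*(-18) - 11*14))) = 87275/((-203*(5 + 18 - 154))) = 87275/((-203*(-131))) = 87275/26593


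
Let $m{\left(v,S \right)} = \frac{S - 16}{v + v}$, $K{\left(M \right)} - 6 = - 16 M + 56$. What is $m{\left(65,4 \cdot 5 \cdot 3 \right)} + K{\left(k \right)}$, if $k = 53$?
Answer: $- \frac{51068}{65} \approx -785.66$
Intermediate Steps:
$K{\left(M \right)} = 62 - 16 M$ ($K{\left(M \right)} = 6 - \left(-56 + 16 M\right) = 62 - 16 M$)
$m{\left(v,S \right)} = \frac{-16 + S}{2 v}$
$m{\left(65,4 \cdot 5 \cdot 3 \right)} + K{\left(k \right)} = \frac{-16 + 4 \cdot 5 \cdot 3}{2 \cdot 65} + \left(62 - 848\right) = \frac{1}{2} \cdot \frac{1}{65} \left(-16 + 20 \cdot 3\right) + \left(62 - 848\right) = \frac{1}{2} \cdot \frac{1}{65} \left(-16 + 60\right) - 786 = \frac{1}{2} \cdot \frac{1}{65} \cdot 44 - 786 = \frac{22}{65} - 786 = - \frac{51068}{65}$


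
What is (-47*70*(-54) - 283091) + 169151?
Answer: 63720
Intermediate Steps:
(-47*70*(-54) - 283091) + 169151 = (-3290*(-54) - 283091) + 169151 = (177660 - 283091) + 169151 = -105431 + 169151 = 63720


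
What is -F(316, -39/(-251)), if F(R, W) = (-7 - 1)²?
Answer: -64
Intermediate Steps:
F(R, W) = 64 (F(R, W) = (-8)² = 64)
-F(316, -39/(-251)) = -1*64 = -64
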